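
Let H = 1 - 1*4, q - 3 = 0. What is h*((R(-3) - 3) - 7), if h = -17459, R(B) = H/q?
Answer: 192049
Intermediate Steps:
q = 3 (q = 3 + 0 = 3)
H = -3 (H = 1 - 4 = -3)
R(B) = -1 (R(B) = -3/3 = -3*⅓ = -1)
h*((R(-3) - 3) - 7) = -17459*((-1 - 3) - 7) = -17459*(-4 - 7) = -17459*(-11) = 192049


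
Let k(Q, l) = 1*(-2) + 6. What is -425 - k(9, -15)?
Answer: -429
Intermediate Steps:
k(Q, l) = 4 (k(Q, l) = -2 + 6 = 4)
-425 - k(9, -15) = -425 - 1*4 = -425 - 4 = -429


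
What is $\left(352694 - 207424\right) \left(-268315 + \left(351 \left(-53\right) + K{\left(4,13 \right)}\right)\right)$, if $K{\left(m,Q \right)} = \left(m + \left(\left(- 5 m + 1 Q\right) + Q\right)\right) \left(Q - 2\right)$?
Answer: $-41664598160$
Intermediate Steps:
$K{\left(m,Q \right)} = \left(-2 + Q\right) \left(- 4 m + 2 Q\right)$ ($K{\left(m,Q \right)} = \left(m + \left(\left(- 5 m + Q\right) + Q\right)\right) \left(-2 + Q\right) = \left(m + \left(\left(Q - 5 m\right) + Q\right)\right) \left(-2 + Q\right) = \left(m + \left(- 5 m + 2 Q\right)\right) \left(-2 + Q\right) = \left(- 4 m + 2 Q\right) \left(-2 + Q\right) = \left(-2 + Q\right) \left(- 4 m + 2 Q\right)$)
$\left(352694 - 207424\right) \left(-268315 + \left(351 \left(-53\right) + K{\left(4,13 \right)}\right)\right) = \left(352694 - 207424\right) \left(-268315 + \left(351 \left(-53\right) + \left(\left(-4\right) 13 + 2 \cdot 13^{2} + 8 \cdot 4 - 52 \cdot 4\right)\right)\right) = 145270 \left(-268315 + \left(-18603 + \left(-52 + 2 \cdot 169 + 32 - 208\right)\right)\right) = 145270 \left(-268315 + \left(-18603 + \left(-52 + 338 + 32 - 208\right)\right)\right) = 145270 \left(-268315 + \left(-18603 + 110\right)\right) = 145270 \left(-268315 - 18493\right) = 145270 \left(-286808\right) = -41664598160$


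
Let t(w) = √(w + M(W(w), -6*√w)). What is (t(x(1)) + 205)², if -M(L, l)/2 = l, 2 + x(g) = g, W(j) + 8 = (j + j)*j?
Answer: (205 + √(-1 + 12*I))² ≈ 42987.0 + 1059.0*I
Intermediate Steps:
W(j) = -8 + 2*j² (W(j) = -8 + (j + j)*j = -8 + (2*j)*j = -8 + 2*j²)
x(g) = -2 + g
M(L, l) = -2*l
t(w) = √(w + 12*√w) (t(w) = √(w - (-12)*√w) = √(w + 12*√w))
(t(x(1)) + 205)² = (√((-2 + 1) + 12*√(-2 + 1)) + 205)² = (√(-1 + 12*√(-1)) + 205)² = (√(-1 + 12*I) + 205)² = (205 + √(-1 + 12*I))²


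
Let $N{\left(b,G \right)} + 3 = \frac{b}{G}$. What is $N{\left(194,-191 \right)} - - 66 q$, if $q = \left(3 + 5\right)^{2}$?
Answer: $\frac{806017}{191} \approx 4220.0$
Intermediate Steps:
$N{\left(b,G \right)} = -3 + \frac{b}{G}$
$q = 64$ ($q = 8^{2} = 64$)
$N{\left(194,-191 \right)} - - 66 q = \left(-3 + \frac{194}{-191}\right) - \left(-66\right) 64 = \left(-3 + 194 \left(- \frac{1}{191}\right)\right) - -4224 = \left(-3 - \frac{194}{191}\right) + 4224 = - \frac{767}{191} + 4224 = \frac{806017}{191}$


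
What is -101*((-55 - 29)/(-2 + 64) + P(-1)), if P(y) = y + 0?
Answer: 7373/31 ≈ 237.84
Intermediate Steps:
P(y) = y
-101*((-55 - 29)/(-2 + 64) + P(-1)) = -101*((-55 - 29)/(-2 + 64) - 1) = -101*(-84/62 - 1) = -101*(-84*1/62 - 1) = -101*(-42/31 - 1) = -101*(-73/31) = 7373/31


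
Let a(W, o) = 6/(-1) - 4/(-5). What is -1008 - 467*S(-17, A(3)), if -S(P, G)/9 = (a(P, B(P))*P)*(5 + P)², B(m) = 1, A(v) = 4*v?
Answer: 267507504/5 ≈ 5.3502e+7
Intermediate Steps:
a(W, o) = -26/5 (a(W, o) = 6*(-1) - 4*(-⅕) = -6 + ⅘ = -26/5)
S(P, G) = 234*P*(5 + P)²/5 (S(P, G) = -9*(-26*P/5)*(5 + P)² = -(-234)*P*(5 + P)²/5 = 234*P*(5 + P)²/5)
-1008 - 467*S(-17, A(3)) = -1008 - 109278*(-17)*(5 - 17)²/5 = -1008 - 109278*(-17)*(-12)²/5 = -1008 - 109278*(-17)*144/5 = -1008 - 467*(-572832/5) = -1008 + 267512544/5 = 267507504/5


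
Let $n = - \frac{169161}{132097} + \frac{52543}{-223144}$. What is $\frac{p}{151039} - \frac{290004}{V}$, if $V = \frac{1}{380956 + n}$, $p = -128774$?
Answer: $- \frac{155456137554689145411625}{1407118896218} \approx -1.1048 \cdot 10^{11}$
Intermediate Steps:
$n = - \frac{395469335}{260855336}$ ($n = \left(-169161\right) \frac{1}{132097} + 52543 \left(- \frac{1}{223144}\right) = - \frac{1497}{1169} - \frac{52543}{223144} = - \frac{395469335}{260855336} \approx -1.516$)
$V = \frac{260855336}{99374009911881}$ ($V = \frac{1}{380956 - \frac{395469335}{260855336}} = \frac{1}{\frac{99374009911881}{260855336}} = \frac{260855336}{99374009911881} \approx 2.625 \cdot 10^{-6}$)
$\frac{p}{151039} - \frac{290004}{V} = - \frac{128774}{151039} - \frac{290004}{\frac{260855336}{99374009911881}} = \left(-128774\right) \frac{1}{151039} - \frac{7204715092621284381}{65213834} = - \frac{128774}{151039} - \frac{7204715092621284381}{65213834} = - \frac{155456137554689145411625}{1407118896218}$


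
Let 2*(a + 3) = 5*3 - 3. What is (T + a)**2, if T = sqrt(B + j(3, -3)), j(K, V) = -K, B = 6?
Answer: (3 + sqrt(3))**2 ≈ 22.392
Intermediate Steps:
T = sqrt(3) (T = sqrt(6 - 1*3) = sqrt(6 - 3) = sqrt(3) ≈ 1.7320)
a = 3 (a = -3 + (5*3 - 3)/2 = -3 + (15 - 3)/2 = -3 + (1/2)*12 = -3 + 6 = 3)
(T + a)**2 = (sqrt(3) + 3)**2 = (3 + sqrt(3))**2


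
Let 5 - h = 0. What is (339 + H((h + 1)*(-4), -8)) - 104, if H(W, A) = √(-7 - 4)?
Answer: 235 + I*√11 ≈ 235.0 + 3.3166*I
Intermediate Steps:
h = 5 (h = 5 - 1*0 = 5 + 0 = 5)
H(W, A) = I*√11 (H(W, A) = √(-11) = I*√11)
(339 + H((h + 1)*(-4), -8)) - 104 = (339 + I*√11) - 104 = 235 + I*√11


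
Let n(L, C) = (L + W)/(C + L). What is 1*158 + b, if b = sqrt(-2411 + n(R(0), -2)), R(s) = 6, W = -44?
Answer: 158 + I*sqrt(9682)/2 ≈ 158.0 + 49.199*I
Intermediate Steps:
n(L, C) = (-44 + L)/(C + L) (n(L, C) = (L - 44)/(C + L) = (-44 + L)/(C + L))
b = I*sqrt(9682)/2 (b = sqrt(-2411 + (-44 + 6)/(-2 + 6)) = sqrt(-2411 - 38/4) = sqrt(-2411 + (1/4)*(-38)) = sqrt(-2411 - 19/2) = sqrt(-4841/2) = I*sqrt(9682)/2 ≈ 49.199*I)
1*158 + b = 1*158 + I*sqrt(9682)/2 = 158 + I*sqrt(9682)/2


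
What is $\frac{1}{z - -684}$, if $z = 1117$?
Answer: $\frac{1}{1801} \approx 0.00055525$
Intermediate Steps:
$\frac{1}{z - -684} = \frac{1}{1117 - -684} = \frac{1}{1117 + 684} = \frac{1}{1801}$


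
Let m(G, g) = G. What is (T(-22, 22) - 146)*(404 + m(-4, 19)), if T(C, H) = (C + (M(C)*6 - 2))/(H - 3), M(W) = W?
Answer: -1172000/19 ≈ -61684.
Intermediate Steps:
T(C, H) = (-2 + 7*C)/(-3 + H) (T(C, H) = (C + (C*6 - 2))/(H - 3) = (C + (6*C - 2))/(-3 + H) = (C + (-2 + 6*C))/(-3 + H) = (-2 + 7*C)/(-3 + H))
(T(-22, 22) - 146)*(404 + m(-4, 19)) = ((-2 + 7*(-22))/(-3 + 22) - 146)*(404 - 4) = ((-2 - 154)/19 - 146)*400 = ((1/19)*(-156) - 146)*400 = (-156/19 - 146)*400 = -2930/19*400 = -1172000/19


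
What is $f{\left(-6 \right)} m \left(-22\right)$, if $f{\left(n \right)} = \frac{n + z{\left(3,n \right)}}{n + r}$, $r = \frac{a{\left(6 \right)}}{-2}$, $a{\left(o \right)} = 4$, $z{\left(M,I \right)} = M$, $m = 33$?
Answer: $- \frac{1089}{4} \approx -272.25$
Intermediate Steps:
$r = -2$ ($r = \frac{4}{-2} = 4 \left(- \frac{1}{2}\right) = -2$)
$f{\left(n \right)} = \frac{3 + n}{-2 + n}$ ($f{\left(n \right)} = \frac{n + 3}{n - 2} = \frac{3 + n}{-2 + n}$)
$f{\left(-6 \right)} m \left(-22\right) = \frac{3 - 6}{-2 - 6} \cdot 33 \left(-22\right) = \frac{1}{-8} \left(-3\right) 33 \left(-22\right) = \left(- \frac{1}{8}\right) \left(-3\right) 33 \left(-22\right) = \frac{3}{8} \cdot 33 \left(-22\right) = \frac{99}{8} \left(-22\right) = - \frac{1089}{4}$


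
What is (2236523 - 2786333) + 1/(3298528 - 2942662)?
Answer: -195658685459/355866 ≈ -5.4981e+5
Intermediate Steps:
(2236523 - 2786333) + 1/(3298528 - 2942662) = -549810 + 1/355866 = -195658685459/355866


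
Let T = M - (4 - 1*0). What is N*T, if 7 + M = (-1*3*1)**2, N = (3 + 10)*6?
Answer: -156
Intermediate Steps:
N = 78 (N = 13*6 = 78)
M = 2 (M = -7 + (-1*3*1)**2 = -7 + (-3*1)**2 = -7 + (-3)**2 = -7 + 9 = 2)
T = -2 (T = 2 - (4 - 1*0) = 2 - (4 + 0) = 2 - 1*4 = 2 - 4 = -2)
N*T = 78*(-2) = -156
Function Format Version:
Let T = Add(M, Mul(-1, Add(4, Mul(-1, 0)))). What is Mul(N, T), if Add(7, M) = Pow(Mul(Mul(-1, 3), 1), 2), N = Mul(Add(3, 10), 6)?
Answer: -156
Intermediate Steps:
N = 78 (N = Mul(13, 6) = 78)
M = 2 (M = Add(-7, Pow(Mul(Mul(-1, 3), 1), 2)) = Add(-7, Pow(Mul(-3, 1), 2)) = Add(-7, Pow(-3, 2)) = Add(-7, 9) = 2)
T = -2 (T = Add(2, Mul(-1, Add(4, Mul(-1, 0)))) = Add(2, Mul(-1, Add(4, 0))) = Add(2, Mul(-1, 4)) = Add(2, -4) = -2)
Mul(N, T) = Mul(78, -2) = -156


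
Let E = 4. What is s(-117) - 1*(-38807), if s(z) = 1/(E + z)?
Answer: 4385190/113 ≈ 38807.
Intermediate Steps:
s(z) = 1/(4 + z)
s(-117) - 1*(-38807) = 1/(4 - 117) - 1*(-38807) = 1/(-113) + 38807 = -1/113 + 38807 = 4385190/113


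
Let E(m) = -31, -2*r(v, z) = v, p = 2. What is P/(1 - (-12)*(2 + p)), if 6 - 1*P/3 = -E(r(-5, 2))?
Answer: -75/49 ≈ -1.5306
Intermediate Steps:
r(v, z) = -v/2
P = -75 (P = 18 - (-3)*(-31) = 18 - 3*31 = 18 - 93 = -75)
P/(1 - (-12)*(2 + p)) = -75/(1 - (-12)*(2 + 2)) = -75/(1 - (-12)*4) = -75/(1 - 6*(-8)) = -75/(1 + 48) = -75/49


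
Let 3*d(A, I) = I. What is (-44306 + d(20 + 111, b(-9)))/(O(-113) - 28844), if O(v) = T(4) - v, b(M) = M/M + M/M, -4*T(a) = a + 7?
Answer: 531664/344805 ≈ 1.5419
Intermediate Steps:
T(a) = -7/4 - a/4 (T(a) = -(a + 7)/4 = -(7 + a)/4 = -7/4 - a/4)
b(M) = 2 (b(M) = 1 + 1 = 2)
d(A, I) = I/3
O(v) = -11/4 - v (O(v) = (-7/4 - ¼*4) - v = (-7/4 - 1) - v = -11/4 - v)
(-44306 + d(20 + 111, b(-9)))/(O(-113) - 28844) = (-44306 + (⅓)*2)/((-11/4 - 1*(-113)) - 28844) = (-44306 + ⅔)/((-11/4 + 113) - 28844) = -132916/(3*(441/4 - 28844)) = -132916/(3*(-114935/4)) = -132916/3*(-4/114935) = 531664/344805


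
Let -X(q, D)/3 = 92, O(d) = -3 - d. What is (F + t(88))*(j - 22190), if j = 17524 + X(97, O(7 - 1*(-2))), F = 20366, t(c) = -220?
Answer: -99561532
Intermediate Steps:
X(q, D) = -276 (X(q, D) = -3*92 = -276)
j = 17248 (j = 17524 - 276 = 17248)
(F + t(88))*(j - 22190) = (20366 - 220)*(17248 - 22190) = 20146*(-4942) = -99561532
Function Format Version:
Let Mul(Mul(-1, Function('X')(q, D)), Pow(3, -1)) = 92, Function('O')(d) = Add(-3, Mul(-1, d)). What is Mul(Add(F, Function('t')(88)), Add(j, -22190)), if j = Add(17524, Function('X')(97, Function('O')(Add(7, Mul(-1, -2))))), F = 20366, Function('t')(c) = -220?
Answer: -99561532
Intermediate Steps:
Function('X')(q, D) = -276 (Function('X')(q, D) = Mul(-3, 92) = -276)
j = 17248 (j = Add(17524, -276) = 17248)
Mul(Add(F, Function('t')(88)), Add(j, -22190)) = Mul(Add(20366, -220), Add(17248, -22190)) = Mul(20146, -4942) = -99561532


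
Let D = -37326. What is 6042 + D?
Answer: -31284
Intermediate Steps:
6042 + D = 6042 - 37326 = -31284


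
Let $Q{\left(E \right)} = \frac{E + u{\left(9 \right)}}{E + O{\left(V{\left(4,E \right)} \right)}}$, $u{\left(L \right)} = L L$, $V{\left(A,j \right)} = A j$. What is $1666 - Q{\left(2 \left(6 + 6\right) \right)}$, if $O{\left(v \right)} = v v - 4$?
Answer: $\frac{15387071}{9236} \approx 1666.0$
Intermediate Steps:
$u{\left(L \right)} = L^{2}$
$O{\left(v \right)} = -4 + v^{2}$ ($O{\left(v \right)} = v^{2} - 4 = -4 + v^{2}$)
$Q{\left(E \right)} = \frac{81 + E}{-4 + E + 16 E^{2}}$ ($Q{\left(E \right)} = \frac{E + 9^{2}}{E + \left(-4 + \left(4 E\right)^{2}\right)} = \frac{E + 81}{E + \left(-4 + 16 E^{2}\right)} = \frac{81 + E}{-4 + E + 16 E^{2}}$)
$1666 - Q{\left(2 \left(6 + 6\right) \right)} = 1666 - \frac{81 + 2 \left(6 + 6\right)}{-4 + 2 \left(6 + 6\right) + 16 \left(2 \left(6 + 6\right)\right)^{2}} = 1666 - \frac{81 + 2 \cdot 12}{-4 + 2 \cdot 12 + 16 \left(2 \cdot 12\right)^{2}} = 1666 - \frac{81 + 24}{-4 + 24 + 16 \cdot 24^{2}} = 1666 - \frac{1}{-4 + 24 + 16 \cdot 576} \cdot 105 = 1666 - \frac{1}{-4 + 24 + 9216} \cdot 105 = 1666 - \frac{1}{9236} \cdot 105 = 1666 - \frac{105}{9236} = \frac{15387071}{9236}$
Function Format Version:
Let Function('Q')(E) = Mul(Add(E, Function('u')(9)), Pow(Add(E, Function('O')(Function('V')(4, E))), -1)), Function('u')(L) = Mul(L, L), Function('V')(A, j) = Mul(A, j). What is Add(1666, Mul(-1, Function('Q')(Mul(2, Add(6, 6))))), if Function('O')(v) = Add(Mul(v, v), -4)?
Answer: Rational(15387071, 9236) ≈ 1666.0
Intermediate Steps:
Function('u')(L) = Pow(L, 2)
Function('O')(v) = Add(-4, Pow(v, 2)) (Function('O')(v) = Add(Pow(v, 2), -4) = Add(-4, Pow(v, 2)))
Function('Q')(E) = Mul(Pow(Add(-4, E, Mul(16, Pow(E, 2))), -1), Add(81, E)) (Function('Q')(E) = Mul(Add(E, Pow(9, 2)), Pow(Add(E, Add(-4, Pow(Mul(4, E), 2))), -1)) = Mul(Add(E, 81), Pow(Add(E, Add(-4, Mul(16, Pow(E, 2)))), -1)) = Mul(Add(81, E), Pow(Add(-4, E, Mul(16, Pow(E, 2))), -1)) = Mul(Pow(Add(-4, E, Mul(16, Pow(E, 2))), -1), Add(81, E)))
Add(1666, Mul(-1, Function('Q')(Mul(2, Add(6, 6))))) = Add(1666, Mul(-1, Mul(Pow(Add(-4, Mul(2, Add(6, 6)), Mul(16, Pow(Mul(2, Add(6, 6)), 2))), -1), Add(81, Mul(2, Add(6, 6)))))) = Add(1666, Mul(-1, Mul(Pow(Add(-4, Mul(2, 12), Mul(16, Pow(Mul(2, 12), 2))), -1), Add(81, Mul(2, 12))))) = Add(1666, Mul(-1, Mul(Pow(Add(-4, 24, Mul(16, Pow(24, 2))), -1), Add(81, 24)))) = Add(1666, Mul(-1, Mul(Pow(Add(-4, 24, Mul(16, 576)), -1), 105))) = Add(1666, Mul(-1, Mul(Pow(Add(-4, 24, 9216), -1), 105))) = Add(1666, Mul(-1, Mul(Pow(9236, -1), 105))) = Add(1666, Mul(-1, Mul(Rational(1, 9236), 105))) = Add(1666, Mul(-1, Rational(105, 9236))) = Add(1666, Rational(-105, 9236)) = Rational(15387071, 9236)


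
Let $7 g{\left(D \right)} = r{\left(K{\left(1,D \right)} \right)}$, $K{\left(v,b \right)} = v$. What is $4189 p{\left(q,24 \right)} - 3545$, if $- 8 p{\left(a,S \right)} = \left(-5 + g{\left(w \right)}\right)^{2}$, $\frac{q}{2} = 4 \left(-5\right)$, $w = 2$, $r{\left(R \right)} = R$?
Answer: $- \frac{1558031}{98} \approx -15898.0$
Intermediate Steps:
$g{\left(D \right)} = \frac{1}{7}$ ($g{\left(D \right)} = \frac{1}{7} \cdot 1 = \frac{1}{7}$)
$q = -40$ ($q = 2 \cdot 4 \left(-5\right) = 2 \left(-20\right) = -40$)
$p{\left(a,S \right)} = - \frac{289}{98}$ ($p{\left(a,S \right)} = - \frac{\left(-5 + \frac{1}{7}\right)^{2}}{8} = - \frac{\left(- \frac{34}{7}\right)^{2}}{8} = \left(- \frac{1}{8}\right) \frac{1156}{49} = - \frac{289}{98}$)
$4189 p{\left(q,24 \right)} - 3545 = 4189 \left(- \frac{289}{98}\right) - 3545 = - \frac{1210621}{98} - 3545 = - \frac{1558031}{98}$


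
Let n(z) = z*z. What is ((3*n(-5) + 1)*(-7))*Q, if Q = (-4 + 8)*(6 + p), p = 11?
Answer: -36176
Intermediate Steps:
n(z) = z²
Q = 68 (Q = (-4 + 8)*(6 + 11) = 4*17 = 68)
((3*n(-5) + 1)*(-7))*Q = ((3*(-5)² + 1)*(-7))*68 = ((3*25 + 1)*(-7))*68 = ((75 + 1)*(-7))*68 = (76*(-7))*68 = -532*68 = -36176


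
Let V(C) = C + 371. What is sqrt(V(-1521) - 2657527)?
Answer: I*sqrt(2658677) ≈ 1630.5*I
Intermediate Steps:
V(C) = 371 + C
sqrt(V(-1521) - 2657527) = sqrt((371 - 1521) - 2657527) = sqrt(-1150 - 2657527) = sqrt(-2658677) = I*sqrt(2658677)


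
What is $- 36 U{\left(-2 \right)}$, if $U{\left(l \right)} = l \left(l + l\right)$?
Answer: $-288$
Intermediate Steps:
$U{\left(l \right)} = 2 l^{2}$ ($U{\left(l \right)} = l 2 l = 2 l^{2}$)
$- 36 U{\left(-2 \right)} = - 36 \cdot 2 \left(-2\right)^{2} = - 36 \cdot 2 \cdot 4 = \left(-36\right) 8 = -288$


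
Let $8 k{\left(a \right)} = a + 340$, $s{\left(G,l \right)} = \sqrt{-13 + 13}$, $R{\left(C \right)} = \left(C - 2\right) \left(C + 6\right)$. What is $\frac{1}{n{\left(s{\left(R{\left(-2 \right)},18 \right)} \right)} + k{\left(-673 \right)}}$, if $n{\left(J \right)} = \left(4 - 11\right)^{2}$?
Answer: $\frac{8}{59} \approx 0.13559$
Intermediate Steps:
$R{\left(C \right)} = \left(-2 + C\right) \left(6 + C\right)$
$s{\left(G,l \right)} = 0$ ($s{\left(G,l \right)} = \sqrt{0} = 0$)
$n{\left(J \right)} = 49$ ($n{\left(J \right)} = \left(-7\right)^{2} = 49$)
$k{\left(a \right)} = \frac{85}{2} + \frac{a}{8}$ ($k{\left(a \right)} = \frac{a + 340}{8} = \frac{340 + a}{8} = \frac{85}{2} + \frac{a}{8}$)
$\frac{1}{n{\left(s{\left(R{\left(-2 \right)},18 \right)} \right)} + k{\left(-673 \right)}} = \frac{1}{49 + \left(\frac{85}{2} + \frac{1}{8} \left(-673\right)\right)} = \frac{1}{49 + \left(\frac{85}{2} - \frac{673}{8}\right)} = \frac{1}{49 - \frac{333}{8}} = \frac{1}{\frac{59}{8}} = \frac{8}{59}$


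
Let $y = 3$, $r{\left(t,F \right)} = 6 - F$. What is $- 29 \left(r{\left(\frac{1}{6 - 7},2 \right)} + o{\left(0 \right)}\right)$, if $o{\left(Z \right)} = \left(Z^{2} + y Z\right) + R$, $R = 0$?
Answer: $-116$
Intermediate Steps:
$o{\left(Z \right)} = Z^{2} + 3 Z$ ($o{\left(Z \right)} = \left(Z^{2} + 3 Z\right) + 0 = Z^{2} + 3 Z$)
$- 29 \left(r{\left(\frac{1}{6 - 7},2 \right)} + o{\left(0 \right)}\right) = - 29 \left(\left(6 - 2\right) + 0 \left(3 + 0\right)\right) = - 29 \left(\left(6 - 2\right) + 0 \cdot 3\right) = - 29 \left(4 + 0\right) = \left(-29\right) 4 = -116$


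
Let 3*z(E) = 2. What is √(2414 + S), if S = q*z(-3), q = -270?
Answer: √2234 ≈ 47.265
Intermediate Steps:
z(E) = ⅔ (z(E) = (⅓)*2 = ⅔)
S = -180 (S = -270*⅔ = -180)
√(2414 + S) = √(2414 - 180) = √2234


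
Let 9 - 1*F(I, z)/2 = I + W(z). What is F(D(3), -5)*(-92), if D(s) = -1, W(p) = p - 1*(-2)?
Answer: -2392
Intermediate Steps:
W(p) = 2 + p (W(p) = p + 2 = 2 + p)
F(I, z) = 14 - 2*I - 2*z (F(I, z) = 18 - 2*(I + (2 + z)) = 18 - 2*(2 + I + z) = 18 + (-4 - 2*I - 2*z) = 14 - 2*I - 2*z)
F(D(3), -5)*(-92) = (14 - 2*(-1) - 2*(-5))*(-92) = (14 + 2 + 10)*(-92) = 26*(-92) = -2392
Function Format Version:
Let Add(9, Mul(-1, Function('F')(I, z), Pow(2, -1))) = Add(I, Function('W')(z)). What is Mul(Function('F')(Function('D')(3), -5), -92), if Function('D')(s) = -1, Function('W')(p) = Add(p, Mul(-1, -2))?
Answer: -2392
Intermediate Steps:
Function('W')(p) = Add(2, p) (Function('W')(p) = Add(p, 2) = Add(2, p))
Function('F')(I, z) = Add(14, Mul(-2, I), Mul(-2, z)) (Function('F')(I, z) = Add(18, Mul(-2, Add(I, Add(2, z)))) = Add(18, Mul(-2, Add(2, I, z))) = Add(18, Add(-4, Mul(-2, I), Mul(-2, z))) = Add(14, Mul(-2, I), Mul(-2, z)))
Mul(Function('F')(Function('D')(3), -5), -92) = Mul(Add(14, Mul(-2, -1), Mul(-2, -5)), -92) = Mul(Add(14, 2, 10), -92) = Mul(26, -92) = -2392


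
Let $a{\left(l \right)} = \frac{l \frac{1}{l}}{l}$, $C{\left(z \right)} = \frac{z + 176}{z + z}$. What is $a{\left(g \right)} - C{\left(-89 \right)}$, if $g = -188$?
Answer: $\frac{8089}{16732} \approx 0.48344$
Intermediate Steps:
$C{\left(z \right)} = \frac{176 + z}{2 z}$
$a{\left(l \right)} = \frac{1}{l}$ ($a{\left(l \right)} = 1 \frac{1}{l} = \frac{1}{l}$)
$a{\left(g \right)} - C{\left(-89 \right)} = \frac{1}{-188} - \frac{176 - 89}{2 \left(-89\right)} = - \frac{1}{188} - \frac{1}{2} \left(- \frac{1}{89}\right) 87 = - \frac{1}{188} - - \frac{87}{178} = - \frac{1}{188} + \frac{87}{178} = \frac{8089}{16732}$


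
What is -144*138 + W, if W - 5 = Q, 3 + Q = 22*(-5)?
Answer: -19980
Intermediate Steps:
Q = -113 (Q = -3 + 22*(-5) = -3 - 110 = -113)
W = -108 (W = 5 - 113 = -108)
-144*138 + W = -144*138 - 108 = -19872 - 108 = -19980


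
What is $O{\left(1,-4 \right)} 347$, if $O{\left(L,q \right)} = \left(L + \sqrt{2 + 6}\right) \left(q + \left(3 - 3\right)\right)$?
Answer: $-1388 - 2776 \sqrt{2} \approx -5313.9$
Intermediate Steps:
$O{\left(L,q \right)} = q \left(L + 2 \sqrt{2}\right)$ ($O{\left(L,q \right)} = \left(L + \sqrt{8}\right) \left(q + 0\right) = \left(L + 2 \sqrt{2}\right) q = q \left(L + 2 \sqrt{2}\right)$)
$O{\left(1,-4 \right)} 347 = - 4 \left(1 + 2 \sqrt{2}\right) 347 = \left(-4 - 8 \sqrt{2}\right) 347 = -1388 - 2776 \sqrt{2}$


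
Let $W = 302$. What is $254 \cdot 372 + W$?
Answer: $94790$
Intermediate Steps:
$254 \cdot 372 + W = 254 \cdot 372 + 302 = 94488 + 302 = 94790$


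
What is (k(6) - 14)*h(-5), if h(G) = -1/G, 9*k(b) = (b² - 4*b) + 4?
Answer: -22/9 ≈ -2.4444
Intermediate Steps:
k(b) = 4/9 - 4*b/9 + b²/9 (k(b) = ((b² - 4*b) + 4)/9 = (4 + b² - 4*b)/9 = 4/9 - 4*b/9 + b²/9)
(k(6) - 14)*h(-5) = ((4/9 - 4/9*6 + (⅑)*6²) - 14)*(-1/(-5)) = ((4/9 - 8/3 + (⅑)*36) - 14)*(-1*(-⅕)) = ((4/9 - 8/3 + 4) - 14)*(⅕) = (16/9 - 14)*(⅕) = -110/9*⅕ = -22/9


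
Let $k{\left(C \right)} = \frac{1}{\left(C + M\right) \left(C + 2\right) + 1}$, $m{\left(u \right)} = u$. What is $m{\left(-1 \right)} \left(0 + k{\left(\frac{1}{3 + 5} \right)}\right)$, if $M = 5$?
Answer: $- \frac{64}{761} \approx -0.0841$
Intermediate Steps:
$k{\left(C \right)} = \frac{1}{1 + \left(2 + C\right) \left(5 + C\right)}$ ($k{\left(C \right)} = \frac{1}{\left(C + 5\right) \left(C + 2\right) + 1} = \frac{1}{\left(5 + C\right) \left(2 + C\right) + 1} = \frac{1}{\left(2 + C\right) \left(5 + C\right) + 1} = \frac{1}{1 + \left(2 + C\right) \left(5 + C\right)}$)
$m{\left(-1 \right)} \left(0 + k{\left(\frac{1}{3 + 5} \right)}\right) = - (0 + \frac{1}{11 + \left(\frac{1}{3 + 5}\right)^{2} + \frac{7}{3 + 5}}) = - (0 + \frac{1}{11 + \left(\frac{1}{8}\right)^{2} + \frac{7}{8}}) = - (0 + \frac{1}{11 + \left(\frac{1}{8}\right)^{2} + 7 \cdot \frac{1}{8}}) = - (0 + \frac{1}{11 + \frac{1}{64} + \frac{7}{8}}) = - (0 + \frac{1}{\frac{761}{64}}) = - (0 + \frac{64}{761}) = \left(-1\right) \frac{64}{761} = - \frac{64}{761}$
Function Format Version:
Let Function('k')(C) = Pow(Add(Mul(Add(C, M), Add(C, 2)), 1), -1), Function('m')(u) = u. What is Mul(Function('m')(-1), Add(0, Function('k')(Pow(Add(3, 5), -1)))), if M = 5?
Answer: Rational(-64, 761) ≈ -0.084100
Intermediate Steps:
Function('k')(C) = Pow(Add(1, Mul(Add(2, C), Add(5, C))), -1) (Function('k')(C) = Pow(Add(Mul(Add(C, 5), Add(C, 2)), 1), -1) = Pow(Add(Mul(Add(5, C), Add(2, C)), 1), -1) = Pow(Add(Mul(Add(2, C), Add(5, C)), 1), -1) = Pow(Add(1, Mul(Add(2, C), Add(5, C))), -1))
Mul(Function('m')(-1), Add(0, Function('k')(Pow(Add(3, 5), -1)))) = Mul(-1, Add(0, Pow(Add(11, Pow(Pow(Add(3, 5), -1), 2), Mul(7, Pow(Add(3, 5), -1))), -1))) = Mul(-1, Add(0, Pow(Add(11, Pow(Pow(8, -1), 2), Mul(7, Pow(8, -1))), -1))) = Mul(-1, Add(0, Pow(Add(11, Pow(Rational(1, 8), 2), Mul(7, Rational(1, 8))), -1))) = Mul(-1, Add(0, Pow(Add(11, Rational(1, 64), Rational(7, 8)), -1))) = Mul(-1, Add(0, Pow(Rational(761, 64), -1))) = Mul(-1, Add(0, Rational(64, 761))) = Mul(-1, Rational(64, 761)) = Rational(-64, 761)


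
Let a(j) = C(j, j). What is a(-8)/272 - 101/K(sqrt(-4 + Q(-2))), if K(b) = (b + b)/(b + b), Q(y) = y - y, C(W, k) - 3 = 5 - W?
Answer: -1716/17 ≈ -100.94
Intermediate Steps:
C(W, k) = 8 - W (C(W, k) = 3 + (5 - W) = 8 - W)
Q(y) = 0
a(j) = 8 - j
K(b) = 1 (K(b) = (2*b)/((2*b)) = (2*b)*(1/(2*b)) = 1)
a(-8)/272 - 101/K(sqrt(-4 + Q(-2))) = (8 - 1*(-8))/272 - 101/1 = (8 + 8)*(1/272) - 101*1 = 16*(1/272) - 101 = 1/17 - 101 = -1716/17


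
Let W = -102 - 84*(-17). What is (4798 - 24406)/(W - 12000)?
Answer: 3268/1779 ≈ 1.8370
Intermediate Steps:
W = 1326 (W = -102 + 1428 = 1326)
(4798 - 24406)/(W - 12000) = (4798 - 24406)/(1326 - 12000) = -19608/(-10674) = -19608*(-1/10674) = 3268/1779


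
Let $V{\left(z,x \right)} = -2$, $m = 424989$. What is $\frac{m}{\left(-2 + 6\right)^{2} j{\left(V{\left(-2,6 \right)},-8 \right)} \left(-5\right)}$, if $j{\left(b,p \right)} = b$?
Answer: $\frac{424989}{160} \approx 2656.2$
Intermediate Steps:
$\frac{m}{\left(-2 + 6\right)^{2} j{\left(V{\left(-2,6 \right)},-8 \right)} \left(-5\right)} = \frac{424989}{\left(-2 + 6\right)^{2} \left(\left(-2\right) \left(-5\right)\right)} = \frac{424989}{4^{2} \cdot 10} = \frac{424989}{16 \cdot 10} = \frac{424989}{160}$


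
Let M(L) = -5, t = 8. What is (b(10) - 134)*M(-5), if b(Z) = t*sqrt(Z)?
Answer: 670 - 40*sqrt(10) ≈ 543.51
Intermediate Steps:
b(Z) = 8*sqrt(Z)
(b(10) - 134)*M(-5) = (8*sqrt(10) - 134)*(-5) = (-134 + 8*sqrt(10))*(-5) = 670 - 40*sqrt(10)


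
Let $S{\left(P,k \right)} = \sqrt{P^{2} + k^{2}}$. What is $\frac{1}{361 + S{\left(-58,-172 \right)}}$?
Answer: $\frac{361}{97373} - \frac{2 \sqrt{8237}}{97373} \approx 0.0018433$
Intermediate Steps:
$\frac{1}{361 + S{\left(-58,-172 \right)}} = \frac{1}{361 + \sqrt{\left(-58\right)^{2} + \left(-172\right)^{2}}} = \frac{1}{361 + \sqrt{3364 + 29584}} = \frac{1}{361 + \sqrt{32948}} = \frac{1}{361 + 2 \sqrt{8237}}$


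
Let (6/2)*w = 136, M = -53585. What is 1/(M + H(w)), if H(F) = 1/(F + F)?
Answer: -272/14575117 ≈ -1.8662e-5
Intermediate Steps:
w = 136/3 (w = (1/3)*136 = 136/3 ≈ 45.333)
H(F) = 1/(2*F)
1/(M + H(w)) = 1/(-53585 + 1/(2*(136/3))) = 1/(-53585 + (1/2)*(3/136)) = 1/(-53585 + 3/272) = 1/(-14575117/272) = -272/14575117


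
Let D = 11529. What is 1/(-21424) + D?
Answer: 246997295/21424 ≈ 11529.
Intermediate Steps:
1/(-21424) + D = 1/(-21424) + 11529 = -1/21424 + 11529 = 246997295/21424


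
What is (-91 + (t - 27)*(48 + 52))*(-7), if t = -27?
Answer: 38437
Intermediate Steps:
(-91 + (t - 27)*(48 + 52))*(-7) = (-91 + (-27 - 27)*(48 + 52))*(-7) = (-91 - 54*100)*(-7) = (-91 - 5400)*(-7) = -5491*(-7) = 38437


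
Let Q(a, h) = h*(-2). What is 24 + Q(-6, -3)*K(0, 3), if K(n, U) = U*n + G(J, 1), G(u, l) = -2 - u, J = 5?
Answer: -18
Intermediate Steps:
Q(a, h) = -2*h
K(n, U) = -7 + U*n (K(n, U) = U*n + (-2 - 1*5) = U*n + (-2 - 5) = U*n - 7 = -7 + U*n)
24 + Q(-6, -3)*K(0, 3) = 24 + (-2*(-3))*(-7 + 3*0) = 24 + 6*(-7 + 0) = 24 + 6*(-7) = 24 - 42 = -18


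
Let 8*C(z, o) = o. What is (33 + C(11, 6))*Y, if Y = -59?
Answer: -7965/4 ≈ -1991.3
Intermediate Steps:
C(z, o) = o/8
(33 + C(11, 6))*Y = (33 + (1/8)*6)*(-59) = (33 + 3/4)*(-59) = (135/4)*(-59) = -7965/4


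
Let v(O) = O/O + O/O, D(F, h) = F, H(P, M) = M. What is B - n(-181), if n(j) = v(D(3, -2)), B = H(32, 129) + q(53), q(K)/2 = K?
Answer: 233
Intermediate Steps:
q(K) = 2*K
v(O) = 2 (v(O) = 1 + 1 = 2)
B = 235 (B = 129 + 2*53 = 129 + 106 = 235)
n(j) = 2
B - n(-181) = 235 - 1*2 = 235 - 2 = 233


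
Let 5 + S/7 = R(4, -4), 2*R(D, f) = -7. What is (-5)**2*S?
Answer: -2975/2 ≈ -1487.5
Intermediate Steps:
R(D, f) = -7/2 (R(D, f) = (1/2)*(-7) = -7/2)
S = -119/2 (S = -35 + 7*(-7/2) = -35 - 49/2 = -119/2 ≈ -59.500)
(-5)**2*S = (-5)**2*(-119/2) = 25*(-119/2) = -2975/2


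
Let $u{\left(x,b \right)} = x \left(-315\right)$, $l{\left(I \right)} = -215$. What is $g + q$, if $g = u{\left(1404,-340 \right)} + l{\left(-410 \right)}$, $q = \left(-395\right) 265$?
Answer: $-547150$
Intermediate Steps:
$u{\left(x,b \right)} = - 315 x$
$q = -104675$
$g = -442475$ ($g = \left(-315\right) 1404 - 215 = -442260 - 215 = -442475$)
$g + q = -442475 - 104675 = -547150$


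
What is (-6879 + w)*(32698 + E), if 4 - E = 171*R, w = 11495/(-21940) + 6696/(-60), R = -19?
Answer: -5514353446309/21940 ≈ -2.5134e+8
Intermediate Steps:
w = -2459999/21940 (w = 11495*(-1/21940) + 6696*(-1/60) = -2299/4388 - 558/5 = -2459999/21940 ≈ -112.12)
E = 3253 (E = 4 - 171*(-19) = 4 - 1*(-3249) = 4 + 3249 = 3253)
(-6879 + w)*(32698 + E) = (-6879 - 2459999/21940)*(32698 + 3253) = -153385259/21940*35951 = -5514353446309/21940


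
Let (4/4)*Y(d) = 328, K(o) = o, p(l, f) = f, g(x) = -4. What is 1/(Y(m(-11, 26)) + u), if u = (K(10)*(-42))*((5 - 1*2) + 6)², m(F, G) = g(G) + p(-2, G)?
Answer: -1/33692 ≈ -2.9681e-5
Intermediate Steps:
m(F, G) = -4 + G
Y(d) = 328
u = -34020 (u = (10*(-42))*((5 - 1*2) + 6)² = -420*((5 - 2) + 6)² = -420*(3 + 6)² = -420*9² = -420*81 = -34020)
1/(Y(m(-11, 26)) + u) = 1/(328 - 34020) = 1/(-33692) = -1/33692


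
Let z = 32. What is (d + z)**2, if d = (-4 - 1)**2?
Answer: 3249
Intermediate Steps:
d = 25 (d = (-5)**2 = 25)
(d + z)**2 = (25 + 32)**2 = 57**2 = 3249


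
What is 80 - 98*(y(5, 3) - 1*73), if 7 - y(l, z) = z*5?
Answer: 8018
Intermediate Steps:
y(l, z) = 7 - 5*z (y(l, z) = 7 - z*5 = 7 - 5*z)
80 - 98*(y(5, 3) - 1*73) = 80 - 98*((7 - 5*3) - 1*73) = 80 - 98*((7 - 15) - 73) = 80 - 98*(-8 - 73) = 80 - 98*(-81) = 80 + 7938 = 8018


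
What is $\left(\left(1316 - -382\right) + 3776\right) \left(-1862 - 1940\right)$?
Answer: $-20812148$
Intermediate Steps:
$\left(\left(1316 - -382\right) + 3776\right) \left(-1862 - 1940\right) = \left(\left(1316 + 382\right) + 3776\right) \left(-3802\right) = \left(1698 + 3776\right) \left(-3802\right) = 5474 \left(-3802\right) = -20812148$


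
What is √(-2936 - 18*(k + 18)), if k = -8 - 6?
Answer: 8*I*√47 ≈ 54.845*I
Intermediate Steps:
k = -14
√(-2936 - 18*(k + 18)) = √(-2936 - 18*(-14 + 18)) = √(-2936 - 18*4) = √(-2936 - 72) = √(-3008) = 8*I*√47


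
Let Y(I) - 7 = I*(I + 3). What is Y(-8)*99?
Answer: 4653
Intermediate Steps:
Y(I) = 7 + I*(3 + I) (Y(I) = 7 + I*(I + 3) = 7 + I*(3 + I))
Y(-8)*99 = (7 + (-8)**2 + 3*(-8))*99 = (7 + 64 - 24)*99 = 47*99 = 4653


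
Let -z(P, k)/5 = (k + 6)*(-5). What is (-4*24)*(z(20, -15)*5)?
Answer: 108000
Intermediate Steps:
z(P, k) = 150 + 25*k (z(P, k) = -5*(k + 6)*(-5) = -5*(6 + k)*(-5) = -5*(-30 - 5*k) = 150 + 25*k)
(-4*24)*(z(20, -15)*5) = (-4*24)*((150 + 25*(-15))*5) = -96*(150 - 375)*5 = -(-21600)*5 = -96*(-1125) = 108000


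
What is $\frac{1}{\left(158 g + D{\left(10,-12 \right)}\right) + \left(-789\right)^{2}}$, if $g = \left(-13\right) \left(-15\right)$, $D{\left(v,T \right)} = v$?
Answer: $\frac{1}{653341} \approx 1.5306 \cdot 10^{-6}$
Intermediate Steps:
$g = 195$
$\frac{1}{\left(158 g + D{\left(10,-12 \right)}\right) + \left(-789\right)^{2}} = \frac{1}{\left(158 \cdot 195 + 10\right) + \left(-789\right)^{2}} = \frac{1}{\left(30810 + 10\right) + 622521} = \frac{1}{30820 + 622521} = \frac{1}{653341}$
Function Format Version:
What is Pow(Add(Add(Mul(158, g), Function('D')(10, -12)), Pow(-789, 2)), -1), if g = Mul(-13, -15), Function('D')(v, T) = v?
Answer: Rational(1, 653341) ≈ 1.5306e-6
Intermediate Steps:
g = 195
Pow(Add(Add(Mul(158, g), Function('D')(10, -12)), Pow(-789, 2)), -1) = Pow(Add(Add(Mul(158, 195), 10), Pow(-789, 2)), -1) = Pow(Add(Add(30810, 10), 622521), -1) = Pow(Add(30820, 622521), -1) = Pow(653341, -1) = Rational(1, 653341)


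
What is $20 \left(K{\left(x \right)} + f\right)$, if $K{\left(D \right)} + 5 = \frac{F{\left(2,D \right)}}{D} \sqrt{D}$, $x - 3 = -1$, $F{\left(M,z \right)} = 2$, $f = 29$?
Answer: $480 + 20 \sqrt{2} \approx 508.28$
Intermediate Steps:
$x = 2$ ($x = 3 - 1 = 2$)
$K{\left(D \right)} = -5 + \frac{2}{\sqrt{D}}$ ($K{\left(D \right)} = -5 + \frac{2}{D} \sqrt{D} = -5 + \frac{2}{\sqrt{D}}$)
$20 \left(K{\left(x \right)} + f\right) = 20 \left(\left(-5 + \frac{2}{\sqrt{2}}\right) + 29\right) = 20 \left(\left(-5 + 2 \frac{\sqrt{2}}{2}\right) + 29\right) = 20 \left(\left(-5 + \sqrt{2}\right) + 29\right) = 20 \left(24 + \sqrt{2}\right) = 480 + 20 \sqrt{2}$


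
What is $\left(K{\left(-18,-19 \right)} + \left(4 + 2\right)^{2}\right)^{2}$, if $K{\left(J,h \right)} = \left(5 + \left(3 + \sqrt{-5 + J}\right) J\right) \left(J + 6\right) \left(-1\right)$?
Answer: $-768384 + 238464 i \sqrt{23} \approx -7.6838 \cdot 10^{5} + 1.1436 \cdot 10^{6} i$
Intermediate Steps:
$K{\left(J,h \right)} = \left(-6 - J\right) \left(5 + J \left(3 + \sqrt{-5 + J}\right)\right)$ ($K{\left(J,h \right)} = \left(5 + J \left(3 + \sqrt{-5 + J}\right)\right) \left(6 + J\right) \left(-1\right) = \left(5 + J \left(3 + \sqrt{-5 + J}\right)\right) \left(-6 - J\right) = \left(-6 - J\right) \left(5 + J \left(3 + \sqrt{-5 + J}\right)\right)$)
$\left(K{\left(-18,-19 \right)} + \left(4 + 2\right)^{2}\right)^{2} = \left(\left(-30 - -414 - 3 \left(-18\right)^{2} - \left(-18\right)^{2} \sqrt{-5 - 18} - - 108 \sqrt{-5 - 18}\right) + \left(4 + 2\right)^{2}\right)^{2} = \left(\left(-30 + 414 - 972 - 324 \sqrt{-23} - - 108 \sqrt{-23}\right) + 6^{2}\right)^{2} = \left(\left(-30 + 414 - 972 - 324 i \sqrt{23} - - 108 i \sqrt{23}\right) + 36\right)^{2} = \left(\left(-30 + 414 - 972 - 324 i \sqrt{23} + 108 i \sqrt{23}\right) + 36\right)^{2} = \left(\left(-588 - 216 i \sqrt{23}\right) + 36\right)^{2} = \left(-552 - 216 i \sqrt{23}\right)^{2}$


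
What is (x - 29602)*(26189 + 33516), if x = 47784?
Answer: 1085556310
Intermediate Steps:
(x - 29602)*(26189 + 33516) = (47784 - 29602)*(26189 + 33516) = 18182*59705 = 1085556310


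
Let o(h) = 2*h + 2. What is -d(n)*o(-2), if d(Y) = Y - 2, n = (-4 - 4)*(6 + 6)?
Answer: -196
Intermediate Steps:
n = -96 (n = -8*12 = -96)
d(Y) = -2 + Y
o(h) = 2 + 2*h
-d(n)*o(-2) = -(-2 - 96)*(2 + 2*(-2)) = -(-98)*(2 - 4) = -(-98)*(-2) = -1*196 = -196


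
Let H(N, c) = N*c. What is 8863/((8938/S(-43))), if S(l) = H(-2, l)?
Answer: 381109/4469 ≈ 85.278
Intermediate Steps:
S(l) = -2*l
8863/((8938/S(-43))) = 8863/((8938/((-2*(-43))))) = 8863/((8938/86)) = 8863/((8938*(1/86))) = 8863/(4469/43) = 8863*(43/4469) = 381109/4469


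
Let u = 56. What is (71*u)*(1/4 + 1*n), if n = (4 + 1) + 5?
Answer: 40754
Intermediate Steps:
n = 10 (n = 5 + 5 = 10)
(71*u)*(1/4 + 1*n) = (71*56)*(1/4 + 1*10) = 3976*(¼ + 10) = 3976*(41/4) = 40754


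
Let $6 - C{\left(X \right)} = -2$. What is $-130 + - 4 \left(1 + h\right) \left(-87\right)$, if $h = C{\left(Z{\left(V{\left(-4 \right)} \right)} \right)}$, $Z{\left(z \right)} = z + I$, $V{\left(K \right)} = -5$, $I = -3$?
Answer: $3002$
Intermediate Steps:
$Z{\left(z \right)} = -3 + z$ ($Z{\left(z \right)} = z - 3 = -3 + z$)
$C{\left(X \right)} = 8$ ($C{\left(X \right)} = 6 - -2 = 6 + 2 = 8$)
$h = 8$
$-130 + - 4 \left(1 + h\right) \left(-87\right) = -130 + - 4 \left(1 + 8\right) \left(-87\right) = -130 + \left(-4\right) 9 \left(-87\right) = -130 - -3132 = -130 + 3132 = 3002$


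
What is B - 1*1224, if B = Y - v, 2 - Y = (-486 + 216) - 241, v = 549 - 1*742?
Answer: -518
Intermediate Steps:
v = -193 (v = 549 - 742 = -193)
Y = 513 (Y = 2 - ((-486 + 216) - 241) = 2 - (-270 - 241) = 2 - 1*(-511) = 2 + 511 = 513)
B = 706 (B = 513 - 1*(-193) = 513 + 193 = 706)
B - 1*1224 = 706 - 1*1224 = 706 - 1224 = -518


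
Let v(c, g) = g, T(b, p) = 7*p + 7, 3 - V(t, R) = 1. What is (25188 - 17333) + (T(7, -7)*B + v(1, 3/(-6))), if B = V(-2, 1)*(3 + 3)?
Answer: 14701/2 ≈ 7350.5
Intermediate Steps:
V(t, R) = 2 (V(t, R) = 3 - 1*1 = 3 - 1 = 2)
T(b, p) = 7 + 7*p
B = 12 (B = 2*(3 + 3) = 2*6 = 12)
(25188 - 17333) + (T(7, -7)*B + v(1, 3/(-6))) = (25188 - 17333) + ((7 + 7*(-7))*12 + 3/(-6)) = 7855 + ((7 - 49)*12 + 3*(-⅙)) = 7855 + (-42*12 - ½) = 7855 + (-504 - ½) = 7855 - 1009/2 = 14701/2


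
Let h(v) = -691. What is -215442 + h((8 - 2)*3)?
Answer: -216133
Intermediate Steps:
-215442 + h((8 - 2)*3) = -215442 - 691 = -216133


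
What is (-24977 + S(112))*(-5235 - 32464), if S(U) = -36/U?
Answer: 26365361135/28 ≈ 9.4162e+8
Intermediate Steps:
(-24977 + S(112))*(-5235 - 32464) = (-24977 - 36/112)*(-5235 - 32464) = (-24977 - 36*1/112)*(-37699) = (-24977 - 9/28)*(-37699) = -699365/28*(-37699) = 26365361135/28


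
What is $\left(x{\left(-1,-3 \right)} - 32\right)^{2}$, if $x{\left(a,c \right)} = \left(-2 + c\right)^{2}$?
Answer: $49$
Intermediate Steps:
$\left(x{\left(-1,-3 \right)} - 32\right)^{2} = \left(\left(-2 - 3\right)^{2} - 32\right)^{2} = \left(\left(-5\right)^{2} - 32\right)^{2} = \left(25 - 32\right)^{2} = \left(-7\right)^{2} = 49$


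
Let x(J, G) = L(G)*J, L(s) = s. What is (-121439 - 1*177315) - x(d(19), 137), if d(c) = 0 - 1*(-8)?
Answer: -299850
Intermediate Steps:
d(c) = 8 (d(c) = 0 + 8 = 8)
x(J, G) = G*J
(-121439 - 1*177315) - x(d(19), 137) = (-121439 - 1*177315) - 137*8 = (-121439 - 177315) - 1*1096 = -298754 - 1096 = -299850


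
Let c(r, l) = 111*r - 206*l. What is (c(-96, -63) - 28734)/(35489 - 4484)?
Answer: -8804/10335 ≈ -0.85186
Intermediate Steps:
c(r, l) = -206*l + 111*r
(c(-96, -63) - 28734)/(35489 - 4484) = ((-206*(-63) + 111*(-96)) - 28734)/(35489 - 4484) = ((12978 - 10656) - 28734)/31005 = (2322 - 28734)*(1/31005) = -26412*1/31005 = -8804/10335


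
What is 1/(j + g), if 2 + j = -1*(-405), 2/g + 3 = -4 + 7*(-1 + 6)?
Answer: 14/5643 ≈ 0.0024810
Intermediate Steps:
g = 1/14 (g = 2/(-3 + (-4 + 7*(-1 + 6))) = 2/(-3 + (-4 + 7*5)) = 2/(-3 + (-4 + 35)) = 2/(-3 + 31) = 2/28 = 2*(1/28) = 1/14 ≈ 0.071429)
j = 403 (j = -2 - 1*(-405) = -2 + 405 = 403)
1/(j + g) = 1/(403 + 1/14) = 1/(5643/14) = 14/5643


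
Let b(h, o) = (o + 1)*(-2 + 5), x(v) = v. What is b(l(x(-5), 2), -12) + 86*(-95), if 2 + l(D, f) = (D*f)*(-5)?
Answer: -8203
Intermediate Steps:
l(D, f) = -2 - 5*D*f (l(D, f) = -2 + (D*f)*(-5) = -2 - 5*D*f)
b(h, o) = 3 + 3*o (b(h, o) = (1 + o)*3 = 3 + 3*o)
b(l(x(-5), 2), -12) + 86*(-95) = (3 + 3*(-12)) + 86*(-95) = (3 - 36) - 8170 = -33 - 8170 = -8203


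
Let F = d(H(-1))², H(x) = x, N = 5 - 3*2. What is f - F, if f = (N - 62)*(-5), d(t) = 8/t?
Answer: 251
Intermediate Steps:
N = -1 (N = 5 - 6 = -1)
F = 64 (F = (8/(-1))² = (8*(-1))² = (-8)² = 64)
f = 315 (f = (-1 - 62)*(-5) = -63*(-5) = 315)
f - F = 315 - 1*64 = 315 - 64 = 251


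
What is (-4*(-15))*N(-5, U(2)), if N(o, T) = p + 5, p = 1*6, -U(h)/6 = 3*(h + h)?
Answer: 660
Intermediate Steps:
U(h) = -36*h (U(h) = -18*(h + h) = -18*2*h = -36*h)
p = 6
N(o, T) = 11 (N(o, T) = 6 + 5 = 11)
(-4*(-15))*N(-5, U(2)) = -4*(-15)*11 = 60*11 = 660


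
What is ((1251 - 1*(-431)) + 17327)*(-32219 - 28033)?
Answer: -1145330268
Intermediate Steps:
((1251 - 1*(-431)) + 17327)*(-32219 - 28033) = ((1251 + 431) + 17327)*(-60252) = (1682 + 17327)*(-60252) = 19009*(-60252) = -1145330268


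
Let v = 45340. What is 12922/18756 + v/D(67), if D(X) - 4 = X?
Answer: 425657251/665838 ≈ 639.28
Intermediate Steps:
D(X) = 4 + X
12922/18756 + v/D(67) = 12922/18756 + 45340/(4 + 67) = 12922*(1/18756) + 45340/71 = 6461/9378 + 45340*(1/71) = 6461/9378 + 45340/71 = 425657251/665838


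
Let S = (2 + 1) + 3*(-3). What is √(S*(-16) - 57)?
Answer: √39 ≈ 6.2450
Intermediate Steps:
S = -6 (S = 3 - 9 = -6)
√(S*(-16) - 57) = √(-6*(-16) - 57) = √(96 - 57) = √39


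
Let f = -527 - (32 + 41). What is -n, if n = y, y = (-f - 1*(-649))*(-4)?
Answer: 4996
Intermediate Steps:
f = -600 (f = -527 - 1*73 = -527 - 73 = -600)
y = -4996 (y = (-1*(-600) - 1*(-649))*(-4) = (600 + 649)*(-4) = 1249*(-4) = -4996)
n = -4996
-n = -1*(-4996) = 4996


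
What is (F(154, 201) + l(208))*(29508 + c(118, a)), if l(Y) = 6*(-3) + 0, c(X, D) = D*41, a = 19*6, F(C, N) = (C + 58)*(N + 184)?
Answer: 2789319564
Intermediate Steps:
F(C, N) = (58 + C)*(184 + N)
a = 114
c(X, D) = 41*D
l(Y) = -18 (l(Y) = -18 + 0 = -18)
(F(154, 201) + l(208))*(29508 + c(118, a)) = ((10672 + 58*201 + 184*154 + 154*201) - 18)*(29508 + 41*114) = ((10672 + 11658 + 28336 + 30954) - 18)*(29508 + 4674) = (81620 - 18)*34182 = 81602*34182 = 2789319564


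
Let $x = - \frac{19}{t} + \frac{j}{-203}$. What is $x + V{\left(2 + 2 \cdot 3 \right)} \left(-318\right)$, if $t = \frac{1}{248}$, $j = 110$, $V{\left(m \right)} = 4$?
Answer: $- \frac{1214862}{203} \approx -5984.5$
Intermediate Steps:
$t = \frac{1}{248} \approx 0.0040323$
$x = - \frac{956646}{203}$ ($x = - 19 \frac{1}{\frac{1}{248}} + \frac{110}{-203} = \left(-19\right) 248 + 110 \left(- \frac{1}{203}\right) = -4712 - \frac{110}{203} = - \frac{956646}{203} \approx -4712.5$)
$x + V{\left(2 + 2 \cdot 3 \right)} \left(-318\right) = - \frac{956646}{203} + 4 \left(-318\right) = - \frac{956646}{203} - 1272 = - \frac{1214862}{203}$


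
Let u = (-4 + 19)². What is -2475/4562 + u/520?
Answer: -26055/237224 ≈ -0.10983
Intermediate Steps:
u = 225 (u = 15² = 225)
-2475/4562 + u/520 = -2475/4562 + 225/520 = -2475*1/4562 + 225*(1/520) = -2475/4562 + 45/104 = -26055/237224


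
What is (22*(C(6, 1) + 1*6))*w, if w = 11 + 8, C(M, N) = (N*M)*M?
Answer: 17556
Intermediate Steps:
C(M, N) = N*M² (C(M, N) = (M*N)*M = N*M²)
w = 19
(22*(C(6, 1) + 1*6))*w = (22*(1*6² + 1*6))*19 = (22*(1*36 + 6))*19 = (22*(36 + 6))*19 = (22*42)*19 = 924*19 = 17556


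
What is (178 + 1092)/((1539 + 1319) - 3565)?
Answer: -1270/707 ≈ -1.7963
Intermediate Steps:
(178 + 1092)/((1539 + 1319) - 3565) = 1270/(2858 - 3565) = 1270/(-707) = 1270*(-1/707) = -1270/707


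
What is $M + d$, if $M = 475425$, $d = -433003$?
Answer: $42422$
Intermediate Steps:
$M + d = 475425 - 433003 = 42422$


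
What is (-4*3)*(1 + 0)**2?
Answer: -12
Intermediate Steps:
(-4*3)*(1 + 0)**2 = -12*1**2 = -12*1 = -12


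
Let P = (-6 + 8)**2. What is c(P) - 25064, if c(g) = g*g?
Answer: -25048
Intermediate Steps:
P = 4 (P = 2**2 = 4)
c(g) = g**2
c(P) - 25064 = 4**2 - 25064 = 16 - 25064 = -25048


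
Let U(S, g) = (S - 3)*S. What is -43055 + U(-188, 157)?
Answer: -7147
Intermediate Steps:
U(S, g) = S*(-3 + S) (U(S, g) = (-3 + S)*S = S*(-3 + S))
-43055 + U(-188, 157) = -43055 - 188*(-3 - 188) = -43055 - 188*(-191) = -43055 + 35908 = -7147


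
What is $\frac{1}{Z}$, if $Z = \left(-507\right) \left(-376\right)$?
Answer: $\frac{1}{190632} \approx 5.2457 \cdot 10^{-6}$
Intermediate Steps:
$Z = 190632$
$\frac{1}{Z} = \frac{1}{190632}$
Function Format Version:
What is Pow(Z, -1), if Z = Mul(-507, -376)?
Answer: Rational(1, 190632) ≈ 5.2457e-6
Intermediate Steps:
Z = 190632
Pow(Z, -1) = Pow(190632, -1) = Rational(1, 190632)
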